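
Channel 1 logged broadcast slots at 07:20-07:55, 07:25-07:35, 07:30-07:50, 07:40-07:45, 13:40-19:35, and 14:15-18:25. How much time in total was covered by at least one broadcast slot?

Merged: 07:20–07:55, 13:40–19:35.
Lengths: 35 min + 5 h 55 min = 6 h 30 min.

6 h 30 min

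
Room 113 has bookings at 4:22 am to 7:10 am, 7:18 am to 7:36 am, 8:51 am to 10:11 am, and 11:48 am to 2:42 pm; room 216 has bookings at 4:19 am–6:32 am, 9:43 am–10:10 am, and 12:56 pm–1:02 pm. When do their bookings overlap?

4:22 am–7:10 am ∩ B → 4:22 am–6:32 am.
7:18 am–7:36 am meets no B interval.
8:51 am–10:11 am ∩ B → 9:43 am–10:10 am.
11:48 am–2:42 pm ∩ B → 12:56 pm–1:02 pm.

4:22 am–6:32 am, 9:43 am–10:10 am, 12:56 pm–1:02 pm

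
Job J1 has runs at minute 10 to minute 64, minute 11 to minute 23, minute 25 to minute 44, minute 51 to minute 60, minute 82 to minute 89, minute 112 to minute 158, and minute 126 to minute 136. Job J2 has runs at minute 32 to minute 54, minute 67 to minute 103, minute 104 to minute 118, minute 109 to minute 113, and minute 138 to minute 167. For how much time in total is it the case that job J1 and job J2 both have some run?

55 minutes

A, merged: minute 10 to minute 64, minute 82 to minute 89, minute 112 to minute 158.
B, merged: minute 32 to minute 54, minute 67 to minute 103, minute 104 to minute 118, minute 138 to minute 167.
A ∩ B = minute 32 to minute 54, minute 82 to minute 89, minute 112 to minute 118, minute 138 to minute 158.
Total: 22 minutes + 7 minutes + 6 minutes + 20 minutes = 55 minutes.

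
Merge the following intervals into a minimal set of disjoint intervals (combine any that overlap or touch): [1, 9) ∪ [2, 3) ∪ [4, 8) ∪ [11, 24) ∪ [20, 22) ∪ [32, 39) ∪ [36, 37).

[2, 3) overlaps/touches [1, 9) → extend to [1, 9).
[4, 8) overlaps/touches [1, 9) → extend to [1, 9).
[11, 24) is disjoint → start new block.
[20, 22) overlaps/touches [11, 24) → extend to [11, 24).
[32, 39) is disjoint → start new block.
[36, 37) overlaps/touches [32, 39) → extend to [32, 39).

[1, 9) ∪ [11, 24) ∪ [32, 39)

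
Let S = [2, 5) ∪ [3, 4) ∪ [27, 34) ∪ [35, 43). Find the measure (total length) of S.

Merged: [2, 5), [27, 34), [35, 43).
Lengths: 3 + 7 + 8 = 18.

18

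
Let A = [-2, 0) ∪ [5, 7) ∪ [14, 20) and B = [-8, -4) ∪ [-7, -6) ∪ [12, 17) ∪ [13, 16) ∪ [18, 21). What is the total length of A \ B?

Second set merges to [-8, -4), [12, 17), [18, 21).
A \ B = [-2, 0), [5, 7), [17, 18).
Total: 2 + 2 + 1 = 5.

5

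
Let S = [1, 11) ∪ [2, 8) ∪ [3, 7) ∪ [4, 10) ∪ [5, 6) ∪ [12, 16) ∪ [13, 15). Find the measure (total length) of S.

Merged: [1, 11), [12, 16).
Lengths: 10 + 4 = 14.

14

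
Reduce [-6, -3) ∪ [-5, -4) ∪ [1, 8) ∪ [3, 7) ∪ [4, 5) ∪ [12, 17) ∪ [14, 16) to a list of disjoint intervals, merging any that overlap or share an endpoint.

[-6, -3) ∪ [1, 8) ∪ [12, 17)

[-5, -4) overlaps/touches [-6, -3) → extend to [-6, -3).
[1, 8) is disjoint → start new block.
[3, 7) overlaps/touches [1, 8) → extend to [1, 8).
[4, 5) overlaps/touches [1, 8) → extend to [1, 8).
[12, 17) is disjoint → start new block.
[14, 16) overlaps/touches [12, 17) → extend to [12, 17).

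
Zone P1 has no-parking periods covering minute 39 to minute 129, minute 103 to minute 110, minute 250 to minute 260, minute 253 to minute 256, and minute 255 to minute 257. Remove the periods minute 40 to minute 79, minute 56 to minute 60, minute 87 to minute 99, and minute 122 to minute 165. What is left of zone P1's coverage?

minute 39 to minute 40, minute 79 to minute 87, minute 99 to minute 122, minute 250 to minute 260

First set merges to minute 39 to minute 129, minute 250 to minute 260.
Second set merges to minute 40 to minute 79, minute 87 to minute 99, minute 122 to minute 165.
minute 39 to minute 129 \ B = minute 39 to minute 40, minute 79 to minute 87, minute 99 to minute 122.
minute 250 to minute 260: nothing removed.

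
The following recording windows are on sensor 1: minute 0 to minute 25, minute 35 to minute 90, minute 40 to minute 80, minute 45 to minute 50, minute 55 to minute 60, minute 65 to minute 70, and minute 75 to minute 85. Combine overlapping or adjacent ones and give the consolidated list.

minute 0 to minute 25, minute 35 to minute 90

minute 35 to minute 90 is disjoint → start new block.
minute 40 to minute 80 overlaps/touches minute 35 to minute 90 → extend to minute 35 to minute 90.
minute 45 to minute 50 overlaps/touches minute 35 to minute 90 → extend to minute 35 to minute 90.
minute 55 to minute 60 overlaps/touches minute 35 to minute 90 → extend to minute 35 to minute 90.
minute 65 to minute 70 overlaps/touches minute 35 to minute 90 → extend to minute 35 to minute 90.
minute 75 to minute 85 overlaps/touches minute 35 to minute 90 → extend to minute 35 to minute 90.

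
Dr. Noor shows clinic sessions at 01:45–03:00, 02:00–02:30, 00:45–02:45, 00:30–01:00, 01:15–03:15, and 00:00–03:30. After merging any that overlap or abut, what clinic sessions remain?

00:00-03:30

Sort by start: 00:00-03:30, 00:30-01:00, 00:45-02:45, 01:15-03:15, 01:45-03:00, 02:00-02:30.
00:30-01:00 overlaps/touches 00:00-03:30 → extend to 00:00-03:30.
00:45-02:45 overlaps/touches 00:00-03:30 → extend to 00:00-03:30.
01:15-03:15 overlaps/touches 00:00-03:30 → extend to 00:00-03:30.
01:45-03:00 overlaps/touches 00:00-03:30 → extend to 00:00-03:30.
02:00-02:30 overlaps/touches 00:00-03:30 → extend to 00:00-03:30.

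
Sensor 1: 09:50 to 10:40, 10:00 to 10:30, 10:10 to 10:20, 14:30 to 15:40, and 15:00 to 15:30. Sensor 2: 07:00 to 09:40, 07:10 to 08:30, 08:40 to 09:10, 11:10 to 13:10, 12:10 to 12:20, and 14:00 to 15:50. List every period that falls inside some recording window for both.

14:30–15:40

A, merged: 09:50–10:40, 14:30–15:40.
B, merged: 07:00–09:40, 11:10–13:10, 14:00–15:50.
09:50–10:40 meets no B interval.
14:30–15:40 ∩ B → 14:30–15:40.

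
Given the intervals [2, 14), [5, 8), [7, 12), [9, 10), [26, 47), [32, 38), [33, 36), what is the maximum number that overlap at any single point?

3

Walk the sorted start/end points keeping a running depth.
The depth first hits 3 at 7.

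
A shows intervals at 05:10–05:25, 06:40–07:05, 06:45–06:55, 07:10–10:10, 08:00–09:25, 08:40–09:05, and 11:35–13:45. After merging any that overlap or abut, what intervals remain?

06:40–07:05 is disjoint → start new block.
06:45–06:55 overlaps/touches 06:40–07:05 → extend to 06:40–07:05.
07:10–10:10 is disjoint → start new block.
08:00–09:25 overlaps/touches 07:10–10:10 → extend to 07:10–10:10.
08:40–09:05 overlaps/touches 07:10–10:10 → extend to 07:10–10:10.
11:35–13:45 is disjoint → start new block.

05:10–05:25, 06:40–07:05, 07:10–10:10, 11:35–13:45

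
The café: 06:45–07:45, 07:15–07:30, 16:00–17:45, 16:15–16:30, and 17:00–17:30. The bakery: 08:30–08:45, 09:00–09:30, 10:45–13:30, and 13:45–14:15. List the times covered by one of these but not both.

06:45-07:45, 08:30-08:45, 09:00-09:30, 10:45-13:30, 13:45-14:15, 16:00-17:45

A, merged: 06:45-07:45, 16:00-17:45.
A \ B = 06:45-07:45, 16:00-17:45.
B \ A = 08:30-08:45, 09:00-09:30, 10:45-13:30, 13:45-14:15.
Union of the two gives the symmetric difference.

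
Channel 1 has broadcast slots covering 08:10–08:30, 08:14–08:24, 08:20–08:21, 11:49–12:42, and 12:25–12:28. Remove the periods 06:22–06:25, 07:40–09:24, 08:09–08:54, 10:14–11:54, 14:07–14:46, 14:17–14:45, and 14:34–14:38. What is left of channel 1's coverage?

11:54–12:42

Merge the first list: 08:10–08:30, 11:49–12:42.
Merge the second list: 06:22–06:25, 07:40–09:24, 10:14–11:54, 14:07–14:46.
08:10–08:30 lies entirely inside B → drops out.
11:49–12:42 with B removed leaves 11:54–12:42.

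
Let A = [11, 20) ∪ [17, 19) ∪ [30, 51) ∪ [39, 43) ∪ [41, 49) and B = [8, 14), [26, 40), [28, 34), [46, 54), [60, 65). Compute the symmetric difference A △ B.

First set merges to [11, 20), [30, 51).
Second set merges to [8, 14), [26, 40), [46, 54), [60, 65).
A but not B: [14, 20), [40, 46).
B but not A: [8, 11), [26, 30), [51, 54), [60, 65).
Combining gives A △ B.

[8, 11) ∪ [14, 20) ∪ [26, 30) ∪ [40, 46) ∪ [51, 54) ∪ [60, 65)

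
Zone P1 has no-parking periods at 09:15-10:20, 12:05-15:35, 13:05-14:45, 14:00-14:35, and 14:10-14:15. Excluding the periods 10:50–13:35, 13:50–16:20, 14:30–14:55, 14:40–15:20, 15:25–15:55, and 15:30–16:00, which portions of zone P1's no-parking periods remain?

A, merged: 09:15–10:20, 12:05–15:35.
B, merged: 10:50–13:35, 13:50–16:20.
09:15–10:20: no B overlap → unchanged.
12:05–15:35 minus B → 13:35–13:50.

09:15–10:20, 13:35–13:50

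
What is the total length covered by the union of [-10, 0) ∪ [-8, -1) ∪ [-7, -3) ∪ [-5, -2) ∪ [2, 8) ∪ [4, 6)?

16

Merged: [-10, 0), [2, 8).
Lengths: 10 + 6 = 16.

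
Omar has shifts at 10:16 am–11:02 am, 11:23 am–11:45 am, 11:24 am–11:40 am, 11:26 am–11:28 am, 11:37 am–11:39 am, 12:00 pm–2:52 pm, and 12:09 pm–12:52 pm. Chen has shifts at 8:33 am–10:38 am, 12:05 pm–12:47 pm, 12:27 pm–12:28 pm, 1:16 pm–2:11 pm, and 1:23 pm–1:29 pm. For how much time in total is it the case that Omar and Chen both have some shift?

Merge the first list: 10:16 am–11:02 am, 11:23 am–11:45 am, 12:00 pm–2:52 pm.
Merge the second list: 8:33 am–10:38 am, 12:05 pm–12:47 pm, 1:16 pm–2:11 pm.
A ∩ B = 10:16 am–10:38 am, 12:05 pm–12:47 pm, 1:16 pm–2:11 pm.
Total: 22 min + 42 min + 55 min = 1 h 59 min.

1 h 59 min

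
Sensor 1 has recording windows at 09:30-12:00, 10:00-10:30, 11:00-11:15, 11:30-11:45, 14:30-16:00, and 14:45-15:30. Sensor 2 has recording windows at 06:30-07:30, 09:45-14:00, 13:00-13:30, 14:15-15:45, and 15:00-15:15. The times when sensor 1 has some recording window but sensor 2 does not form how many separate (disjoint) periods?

2

First set merges to 09:30–12:00, 14:30–16:00.
Second set merges to 06:30–07:30, 09:45–14:00, 14:15–15:45.
A \ B = 09:30–09:45, 15:45–16:00.
That is 2 disjoint pieces.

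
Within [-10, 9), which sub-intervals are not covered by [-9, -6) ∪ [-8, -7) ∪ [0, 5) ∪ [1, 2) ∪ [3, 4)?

The merged coverage is [-9, -6), [0, 5).
Gaps within [-10, 9): [-10, -9), [-6, 0), [5, 9).

[-10, -9) ∪ [-6, 0) ∪ [5, 9)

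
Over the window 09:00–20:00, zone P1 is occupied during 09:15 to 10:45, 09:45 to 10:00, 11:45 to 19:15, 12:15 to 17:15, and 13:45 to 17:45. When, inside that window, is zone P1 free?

09:00–09:15, 10:45–11:45, 19:15–20:00

Covered (merged): 09:15–10:45, 11:45–19:15.
Complement within 09:00–20:00: 09:00–09:15, 10:45–11:45, 19:15–20:00.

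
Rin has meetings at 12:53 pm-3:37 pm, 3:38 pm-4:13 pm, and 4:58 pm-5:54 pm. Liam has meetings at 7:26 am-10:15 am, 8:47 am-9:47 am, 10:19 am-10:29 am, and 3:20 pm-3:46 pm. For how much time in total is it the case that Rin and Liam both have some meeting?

B, merged: 7:26 am-10:15 am, 10:19 am-10:29 am, 3:20 pm-3:46 pm.
A ∩ B = 3:20 pm-3:37 pm, 3:38 pm-3:46 pm.
Total: 17 min + 8 min = 25 min.

25 min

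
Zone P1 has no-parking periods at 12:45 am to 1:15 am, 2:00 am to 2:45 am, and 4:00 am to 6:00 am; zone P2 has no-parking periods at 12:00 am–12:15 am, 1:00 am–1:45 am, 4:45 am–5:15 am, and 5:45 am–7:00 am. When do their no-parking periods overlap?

1:00 am-1:15 am, 4:45 am-5:15 am, 5:45 am-6:00 am

12:45 am-1:15 am meets the second set on 1:00 am-1:15 am.
2:00 am-2:45 am: no overlap with the second set.
4:00 am-6:00 am meets the second set on 4:45 am-5:15 am, 5:45 am-6:00 am.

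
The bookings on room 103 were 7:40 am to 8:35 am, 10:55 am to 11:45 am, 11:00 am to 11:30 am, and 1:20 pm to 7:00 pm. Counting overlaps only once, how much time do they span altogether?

Merged: 7:40 am-8:35 am, 10:55 am-11:45 am, 1:20 pm-7:00 pm.
Lengths: 55 min + 50 min + 5 h 40 min = 7 h 25 min.

7 h 25 min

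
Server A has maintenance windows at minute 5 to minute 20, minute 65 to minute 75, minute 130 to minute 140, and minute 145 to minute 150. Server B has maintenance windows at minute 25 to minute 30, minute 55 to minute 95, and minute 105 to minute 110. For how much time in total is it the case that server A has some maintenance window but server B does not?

A \ B = minute 5 to minute 20, minute 130 to minute 140, minute 145 to minute 150.
Total: 15 minutes + 10 minutes + 5 minutes = 30 minutes.

30 minutes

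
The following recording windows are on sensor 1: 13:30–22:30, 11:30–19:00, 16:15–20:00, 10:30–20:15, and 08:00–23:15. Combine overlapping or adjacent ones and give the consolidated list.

08:00–23:15

Sort by start: 08:00–23:15, 10:30–20:15, 11:30–19:00, 13:30–22:30, 16:15–20:00.
10:30–20:15 overlaps/touches 08:00–23:15 → extend to 08:00–23:15.
11:30–19:00 overlaps/touches 08:00–23:15 → extend to 08:00–23:15.
13:30–22:30 overlaps/touches 08:00–23:15 → extend to 08:00–23:15.
16:15–20:00 overlaps/touches 08:00–23:15 → extend to 08:00–23:15.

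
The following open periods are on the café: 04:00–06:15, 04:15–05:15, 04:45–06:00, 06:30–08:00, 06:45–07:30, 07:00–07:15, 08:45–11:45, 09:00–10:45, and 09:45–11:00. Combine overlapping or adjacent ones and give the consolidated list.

04:00–06:15, 06:30–08:00, 08:45–11:45

04:15–05:15 overlaps/touches 04:00–06:15 → extend to 04:00–06:15.
04:45–06:00 overlaps/touches 04:00–06:15 → extend to 04:00–06:15.
06:30–08:00 is disjoint → start new block.
06:45–07:30 overlaps/touches 06:30–08:00 → extend to 06:30–08:00.
07:00–07:15 overlaps/touches 06:30–08:00 → extend to 06:30–08:00.
08:45–11:45 is disjoint → start new block.
09:00–10:45 overlaps/touches 08:45–11:45 → extend to 08:45–11:45.
09:45–11:00 overlaps/touches 08:45–11:45 → extend to 08:45–11:45.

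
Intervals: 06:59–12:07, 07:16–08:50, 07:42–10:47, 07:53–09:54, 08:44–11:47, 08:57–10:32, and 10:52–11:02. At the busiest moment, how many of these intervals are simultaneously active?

5

Sweep endpoints in order; track running count of active intervals.
Peak of 5 reached at 08:44.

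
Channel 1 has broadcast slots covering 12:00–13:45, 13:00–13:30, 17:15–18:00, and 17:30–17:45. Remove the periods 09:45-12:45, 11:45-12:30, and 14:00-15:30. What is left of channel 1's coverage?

A, merged: 12:00–13:45, 17:15–18:00.
B, merged: 09:45–12:45, 14:00–15:30.
12:00–13:45 \ B = 12:45–13:45.
17:15–18:00: nothing removed.

12:45–13:45, 17:15–18:00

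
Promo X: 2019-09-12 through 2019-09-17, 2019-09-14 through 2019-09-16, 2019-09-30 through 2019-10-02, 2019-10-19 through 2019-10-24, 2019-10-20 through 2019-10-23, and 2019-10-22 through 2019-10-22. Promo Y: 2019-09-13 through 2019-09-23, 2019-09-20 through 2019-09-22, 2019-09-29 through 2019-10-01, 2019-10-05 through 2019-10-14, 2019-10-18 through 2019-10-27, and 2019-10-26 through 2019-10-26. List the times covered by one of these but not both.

First set merges to 2019-09-12 through 2019-09-17, 2019-09-30 through 2019-10-02, 2019-10-19 through 2019-10-24.
Second set merges to 2019-09-13 through 2019-09-23, 2019-09-29 through 2019-10-01, 2019-10-05 through 2019-10-14, 2019-10-18 through 2019-10-27.
A but not B: 2019-09-12 through 2019-09-12, 2019-10-02 through 2019-10-02.
B but not A: 2019-09-18 through 2019-09-23, 2019-09-29 through 2019-09-29, 2019-10-05 through 2019-10-14, 2019-10-18 through 2019-10-18, 2019-10-25 through 2019-10-27.
Combining gives A △ B.

2019-09-12 through 2019-09-12, 2019-09-18 through 2019-09-23, 2019-09-29 through 2019-09-29, 2019-10-02 through 2019-10-02, 2019-10-05 through 2019-10-14, 2019-10-18 through 2019-10-18, 2019-10-25 through 2019-10-27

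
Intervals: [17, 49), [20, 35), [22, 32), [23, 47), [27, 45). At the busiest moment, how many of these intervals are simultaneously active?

5

Sweep endpoints in order; track running count of active intervals.
Peak of 5 reached at 27.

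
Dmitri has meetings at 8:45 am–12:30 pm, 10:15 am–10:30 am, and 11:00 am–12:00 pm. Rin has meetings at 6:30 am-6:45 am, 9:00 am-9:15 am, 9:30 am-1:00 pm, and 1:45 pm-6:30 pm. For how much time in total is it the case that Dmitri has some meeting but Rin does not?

30 min

First set merges to 8:45 am-12:30 pm.
A \ B = 8:45 am-9:00 am, 9:15 am-9:30 am.
Total: 15 min + 15 min = 30 min.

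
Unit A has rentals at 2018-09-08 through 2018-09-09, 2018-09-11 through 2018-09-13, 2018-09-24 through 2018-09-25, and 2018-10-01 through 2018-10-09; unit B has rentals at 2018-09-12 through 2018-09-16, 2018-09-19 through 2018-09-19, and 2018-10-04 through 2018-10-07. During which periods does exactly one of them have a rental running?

Only in the first: 2018-09-08 through 2018-09-09, 2018-09-11 through 2018-09-11, 2018-09-24 through 2018-09-25, 2018-10-01 through 2018-10-03, 2018-10-08 through 2018-10-09.
Only in the second: 2018-09-14 through 2018-09-16, 2018-09-19 through 2018-09-19.
Together these are the periods covered by exactly one.

2018-09-08 through 2018-09-09, 2018-09-11 through 2018-09-11, 2018-09-14 through 2018-09-16, 2018-09-19 through 2018-09-19, 2018-09-24 through 2018-09-25, 2018-10-01 through 2018-10-03, 2018-10-08 through 2018-10-09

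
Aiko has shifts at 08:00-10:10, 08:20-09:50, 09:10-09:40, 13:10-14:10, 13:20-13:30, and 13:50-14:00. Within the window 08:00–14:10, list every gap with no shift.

The merged coverage is 08:00–10:10, 13:10–14:10.
Gaps within 08:00–14:10: 10:10–13:10.

10:10–13:10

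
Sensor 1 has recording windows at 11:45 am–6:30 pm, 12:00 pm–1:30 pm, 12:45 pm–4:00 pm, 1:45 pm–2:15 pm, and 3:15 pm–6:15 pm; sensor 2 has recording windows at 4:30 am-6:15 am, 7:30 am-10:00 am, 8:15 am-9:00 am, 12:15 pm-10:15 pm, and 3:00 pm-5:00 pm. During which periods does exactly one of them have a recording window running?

A, merged: 11:45 am–6:30 pm.
B, merged: 4:30 am–6:15 am, 7:30 am–10:00 am, 12:15 pm–10:15 pm.
A \ B = 11:45 am–12:15 pm.
B \ A = 4:30 am–6:15 am, 7:30 am–10:00 am, 6:30 pm–10:15 pm.
Union of the two gives the symmetric difference.

4:30 am–6:15 am, 7:30 am–10:00 am, 11:45 am–12:15 pm, 6:30 pm–10:15 pm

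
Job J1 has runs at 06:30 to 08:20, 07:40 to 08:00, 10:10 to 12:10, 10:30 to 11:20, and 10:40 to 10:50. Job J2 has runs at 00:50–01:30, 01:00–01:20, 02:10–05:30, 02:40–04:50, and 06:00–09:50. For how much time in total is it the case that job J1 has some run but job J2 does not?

A, merged: 06:30-08:20, 10:10-12:10.
B, merged: 00:50-01:30, 02:10-05:30, 06:00-09:50.
A \ B = 10:10-12:10.
Total: 2 h.

2 h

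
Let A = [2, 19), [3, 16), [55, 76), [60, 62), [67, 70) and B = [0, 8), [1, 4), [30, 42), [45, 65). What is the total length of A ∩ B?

16

First set merges to [2, 19), [55, 76).
Second set merges to [0, 8), [30, 42), [45, 65).
A ∩ B = [2, 8), [55, 65).
Total: 6 + 10 = 16.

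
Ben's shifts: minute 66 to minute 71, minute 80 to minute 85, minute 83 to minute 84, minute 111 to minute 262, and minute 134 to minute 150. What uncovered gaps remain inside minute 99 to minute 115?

minute 99 to minute 111

The merged coverage is minute 66 to minute 71, minute 80 to minute 85, minute 111 to minute 262.
Uncovered inside minute 99 to minute 115: minute 99 to minute 111.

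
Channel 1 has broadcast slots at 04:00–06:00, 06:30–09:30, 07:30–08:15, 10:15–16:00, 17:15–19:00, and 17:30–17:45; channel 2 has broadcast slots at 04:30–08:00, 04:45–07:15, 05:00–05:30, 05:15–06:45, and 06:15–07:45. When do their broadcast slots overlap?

04:30-06:00, 06:30-08:00

A, merged: 04:00-06:00, 06:30-09:30, 10:15-16:00, 17:15-19:00.
B, merged: 04:30-08:00.
04:00-06:00 overlaps B on 04:30-06:00.
06:30-09:30 overlaps B on 06:30-08:00.
10:15-16:00 falls entirely outside B.
17:15-19:00 falls entirely outside B.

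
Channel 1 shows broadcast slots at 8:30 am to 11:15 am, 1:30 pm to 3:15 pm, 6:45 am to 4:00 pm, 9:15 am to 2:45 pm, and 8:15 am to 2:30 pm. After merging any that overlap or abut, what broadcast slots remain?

6:45 am–4:00 pm

Sort by start: 6:45 am–4:00 pm, 8:15 am–2:30 pm, 8:30 am–11:15 am, 9:15 am–2:45 pm, 1:30 pm–3:15 pm.
8:15 am–2:30 pm overlaps/touches 6:45 am–4:00 pm → extend to 6:45 am–4:00 pm.
8:30 am–11:15 am overlaps/touches 6:45 am–4:00 pm → extend to 6:45 am–4:00 pm.
9:15 am–2:45 pm overlaps/touches 6:45 am–4:00 pm → extend to 6:45 am–4:00 pm.
1:30 pm–3:15 pm overlaps/touches 6:45 am–4:00 pm → extend to 6:45 am–4:00 pm.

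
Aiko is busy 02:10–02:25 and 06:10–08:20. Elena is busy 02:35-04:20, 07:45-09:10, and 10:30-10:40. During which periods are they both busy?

02:10–02:25: no overlap with the second set.
06:10–08:20 meets the second set on 07:45–08:20.

07:45–08:20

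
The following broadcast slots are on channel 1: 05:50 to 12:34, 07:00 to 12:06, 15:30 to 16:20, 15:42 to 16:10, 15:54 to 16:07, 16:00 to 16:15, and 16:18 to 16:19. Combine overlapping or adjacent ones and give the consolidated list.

05:50-12:34, 15:30-16:20

07:00-12:06 overlaps/touches 05:50-12:34 → extend to 05:50-12:34.
15:30-16:20 is disjoint → start new block.
15:42-16:10 overlaps/touches 15:30-16:20 → extend to 15:30-16:20.
15:54-16:07 overlaps/touches 15:30-16:20 → extend to 15:30-16:20.
16:00-16:15 overlaps/touches 15:30-16:20 → extend to 15:30-16:20.
16:18-16:19 overlaps/touches 15:30-16:20 → extend to 15:30-16:20.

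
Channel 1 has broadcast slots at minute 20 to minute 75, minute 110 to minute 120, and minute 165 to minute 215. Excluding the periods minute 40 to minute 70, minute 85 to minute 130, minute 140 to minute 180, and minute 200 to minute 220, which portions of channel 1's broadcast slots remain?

minute 20 to minute 40, minute 70 to minute 75, minute 180 to minute 200

minute 20 to minute 75 with B removed leaves minute 20 to minute 40, minute 70 to minute 75.
minute 110 to minute 120 lies entirely inside B → drops out.
minute 165 to minute 215 with B removed leaves minute 180 to minute 200.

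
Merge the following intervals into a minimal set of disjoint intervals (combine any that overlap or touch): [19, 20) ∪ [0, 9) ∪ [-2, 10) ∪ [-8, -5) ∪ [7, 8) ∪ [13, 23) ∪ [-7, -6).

[-8, -5) ∪ [-2, 10) ∪ [13, 23)

Sort by start: [-8, -5), [-7, -6), [-2, 10), [0, 9), [7, 8), [13, 23), [19, 20).
[-7, -6) overlaps/touches [-8, -5) → extend to [-8, -5).
[-2, 10) is disjoint → start new block.
[0, 9) overlaps/touches [-2, 10) → extend to [-2, 10).
[7, 8) overlaps/touches [-2, 10) → extend to [-2, 10).
[13, 23) is disjoint → start new block.
[19, 20) overlaps/touches [13, 23) → extend to [13, 23).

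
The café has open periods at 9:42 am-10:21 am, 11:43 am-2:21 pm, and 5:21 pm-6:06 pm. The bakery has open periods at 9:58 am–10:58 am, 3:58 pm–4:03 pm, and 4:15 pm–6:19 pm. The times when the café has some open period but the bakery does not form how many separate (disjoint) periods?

2

A \ B = 9:42 am–9:58 am, 11:43 am–2:21 pm.
That is 2 disjoint pieces.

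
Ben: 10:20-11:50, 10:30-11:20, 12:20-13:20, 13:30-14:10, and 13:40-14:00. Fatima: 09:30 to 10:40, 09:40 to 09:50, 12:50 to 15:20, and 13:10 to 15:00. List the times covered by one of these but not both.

09:30–10:20, 10:40–11:50, 12:20–12:50, 13:20–13:30, 14:10–15:20

First set merges to 10:20–11:50, 12:20–13:20, 13:30–14:10.
Second set merges to 09:30–10:40, 12:50–15:20.
Only in the first: 10:40–11:50, 12:20–12:50.
Only in the second: 09:30–10:20, 13:20–13:30, 14:10–15:20.
Together these are the periods covered by exactly one.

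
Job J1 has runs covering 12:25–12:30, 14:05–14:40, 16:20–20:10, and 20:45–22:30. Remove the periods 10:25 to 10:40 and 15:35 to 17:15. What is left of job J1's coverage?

12:25–12:30, 14:05–14:40, 17:15–20:10, 20:45–22:30

12:25–12:30: no B overlap → unchanged.
14:05–14:40: no B overlap → unchanged.
16:20–20:10 minus B → 17:15–20:10.
20:45–22:30: no B overlap → unchanged.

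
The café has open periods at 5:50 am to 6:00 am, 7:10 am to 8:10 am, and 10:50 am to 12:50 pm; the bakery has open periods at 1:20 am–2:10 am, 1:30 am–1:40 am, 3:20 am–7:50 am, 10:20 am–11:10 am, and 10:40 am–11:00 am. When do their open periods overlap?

B, merged: 1:20 am–2:10 am, 3:20 am–7:50 am, 10:20 am–11:10 am.
5:50 am–6:00 am ∩ B → 5:50 am–6:00 am.
7:10 am–8:10 am ∩ B → 7:10 am–7:50 am.
10:50 am–12:50 pm ∩ B → 10:50 am–11:10 am.

5:50 am–6:00 am, 7:10 am–7:50 am, 10:50 am–11:10 am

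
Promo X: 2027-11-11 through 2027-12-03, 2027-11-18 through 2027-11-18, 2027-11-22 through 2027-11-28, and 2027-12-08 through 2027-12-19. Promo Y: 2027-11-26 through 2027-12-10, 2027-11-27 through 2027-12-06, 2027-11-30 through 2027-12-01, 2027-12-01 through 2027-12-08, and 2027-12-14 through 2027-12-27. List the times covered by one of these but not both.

2027-11-11 through 2027-11-25, 2027-12-04 through 2027-12-07, 2027-12-11 through 2027-12-13, 2027-12-20 through 2027-12-27

First set merges to 2027-11-11 through 2027-12-03, 2027-12-08 through 2027-12-19.
Second set merges to 2027-11-26 through 2027-12-10, 2027-12-14 through 2027-12-27.
Only in the first: 2027-11-11 through 2027-11-25, 2027-12-11 through 2027-12-13.
Only in the second: 2027-12-04 through 2027-12-07, 2027-12-20 through 2027-12-27.
Together these are the periods covered by exactly one.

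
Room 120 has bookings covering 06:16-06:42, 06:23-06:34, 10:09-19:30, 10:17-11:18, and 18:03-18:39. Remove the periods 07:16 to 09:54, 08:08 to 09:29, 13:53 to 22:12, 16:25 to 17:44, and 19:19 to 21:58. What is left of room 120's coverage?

First set merges to 06:16-06:42, 10:09-19:30.
Second set merges to 07:16-09:54, 13:53-22:12.
06:16-06:42 is untouched.
10:09-19:30 with B removed leaves 10:09-13:53.

06:16-06:42, 10:09-13:53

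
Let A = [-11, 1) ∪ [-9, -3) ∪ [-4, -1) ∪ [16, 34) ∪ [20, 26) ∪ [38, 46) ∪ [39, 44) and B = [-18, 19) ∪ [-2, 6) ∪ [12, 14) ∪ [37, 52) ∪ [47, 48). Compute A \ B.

Merge the first list: [-11, 1), [16, 34), [38, 46).
Merge the second list: [-18, 19), [37, 52).
[-11, 1): entirely removed.
[16, 34) \ B = [19, 34).
[38, 46): entirely removed.

[19, 34)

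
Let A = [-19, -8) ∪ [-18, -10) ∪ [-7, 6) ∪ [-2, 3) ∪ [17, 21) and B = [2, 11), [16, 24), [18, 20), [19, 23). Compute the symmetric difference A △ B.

A, merged: [-19, -8), [-7, 6), [17, 21).
B, merged: [2, 11), [16, 24).
Only in the first: [-19, -8), [-7, 2).
Only in the second: [6, 11), [16, 17), [21, 24).
Together these are the periods covered by exactly one.

[-19, -8) ∪ [-7, 2) ∪ [6, 11) ∪ [16, 17) ∪ [21, 24)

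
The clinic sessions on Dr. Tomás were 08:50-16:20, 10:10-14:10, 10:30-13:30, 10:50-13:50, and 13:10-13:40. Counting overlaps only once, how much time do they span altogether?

Merged: 08:50-16:20.
Length: 7 h 30 min.

7 h 30 min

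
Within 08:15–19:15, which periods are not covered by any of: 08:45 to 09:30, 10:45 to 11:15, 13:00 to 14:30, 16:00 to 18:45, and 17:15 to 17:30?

After merging, the occupied span is 08:45-09:30, 10:45-11:15, 13:00-14:30, 16:00-18:45.
Complement within 08:15-19:15: 08:15-08:45, 09:30-10:45, 11:15-13:00, 14:30-16:00, 18:45-19:15.

08:15-08:45, 09:30-10:45, 11:15-13:00, 14:30-16:00, 18:45-19:15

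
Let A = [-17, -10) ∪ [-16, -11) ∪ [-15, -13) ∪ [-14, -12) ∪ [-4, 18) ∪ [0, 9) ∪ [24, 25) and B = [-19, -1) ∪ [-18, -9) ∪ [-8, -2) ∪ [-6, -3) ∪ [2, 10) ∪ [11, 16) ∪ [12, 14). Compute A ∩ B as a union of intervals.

[-17, -10) ∪ [-4, -1) ∪ [2, 10) ∪ [11, 16)

A, merged: [-17, -10), [-4, 18), [24, 25).
B, merged: [-19, -1), [2, 10), [11, 16).
[-17, -10) overlaps B on [-17, -10).
[-4, 18) overlaps B on [-4, -1), [2, 10), [11, 16).
[24, 25) falls entirely outside B.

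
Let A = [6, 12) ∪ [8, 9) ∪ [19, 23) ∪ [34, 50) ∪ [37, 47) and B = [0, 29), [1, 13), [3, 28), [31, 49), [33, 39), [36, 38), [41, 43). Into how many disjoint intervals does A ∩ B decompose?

3

Merge the first list: [6, 12), [19, 23), [34, 50).
Merge the second list: [0, 29), [31, 49).
A ∩ B = [6, 12), [19, 23), [34, 49).
That is 3 disjoint pieces.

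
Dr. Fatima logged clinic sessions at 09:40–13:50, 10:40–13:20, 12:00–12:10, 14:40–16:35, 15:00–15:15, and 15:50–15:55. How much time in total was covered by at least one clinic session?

6 h 5 min

Merged: 09:40–13:50, 14:40–16:35.
Lengths: 4 h 10 min + 1 h 55 min = 6 h 5 min.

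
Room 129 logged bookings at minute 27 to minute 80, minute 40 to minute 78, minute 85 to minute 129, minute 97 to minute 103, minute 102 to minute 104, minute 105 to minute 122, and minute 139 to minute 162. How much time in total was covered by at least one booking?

Merged: minute 27 to minute 80, minute 85 to minute 129, minute 139 to minute 162.
Lengths: 53 minutes + 44 minutes + 23 minutes = 120 minutes.

120 minutes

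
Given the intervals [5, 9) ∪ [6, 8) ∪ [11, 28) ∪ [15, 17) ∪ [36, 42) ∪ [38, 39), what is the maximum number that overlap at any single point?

Sweep endpoints in order; track running count of active intervals.
Peak of 2 reached at 6.

2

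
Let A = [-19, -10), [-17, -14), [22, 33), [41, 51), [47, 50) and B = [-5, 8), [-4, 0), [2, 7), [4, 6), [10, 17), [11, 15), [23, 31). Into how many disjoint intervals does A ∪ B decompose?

Merge the first list: [-19, -10), [22, 33), [41, 51).
Merge the second list: [-5, 8), [10, 17), [23, 31).
A ∪ B = [-19, -10), [-5, 8), [10, 17), [22, 33), [41, 51).
That is 5 disjoint pieces.

5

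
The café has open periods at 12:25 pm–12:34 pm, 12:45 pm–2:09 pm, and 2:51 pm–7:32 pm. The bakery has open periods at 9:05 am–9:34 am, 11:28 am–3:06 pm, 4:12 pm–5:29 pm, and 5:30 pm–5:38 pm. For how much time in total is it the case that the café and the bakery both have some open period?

3 h 13 min

A ∩ B = 12:25 pm–12:34 pm, 12:45 pm–2:09 pm, 2:51 pm–3:06 pm, 4:12 pm–5:29 pm, 5:30 pm–5:38 pm.
Total: 9 min + 1 h 24 min + 15 min + 1 h 17 min + 8 min = 3 h 13 min.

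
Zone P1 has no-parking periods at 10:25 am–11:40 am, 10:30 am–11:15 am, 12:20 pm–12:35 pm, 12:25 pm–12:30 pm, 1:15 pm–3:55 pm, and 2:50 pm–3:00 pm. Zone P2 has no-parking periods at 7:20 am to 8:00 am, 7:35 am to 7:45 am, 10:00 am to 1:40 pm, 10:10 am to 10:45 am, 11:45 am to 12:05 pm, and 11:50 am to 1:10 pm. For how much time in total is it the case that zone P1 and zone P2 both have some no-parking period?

Merge the first list: 10:25 am–11:40 am, 12:20 pm–12:35 pm, 1:15 pm–3:55 pm.
Merge the second list: 7:20 am–8:00 am, 10:00 am–1:40 pm.
A ∩ B = 10:25 am–11:40 am, 12:20 pm–12:35 pm, 1:15 pm–1:40 pm.
Total: 1 h 15 min + 15 min + 25 min = 1 h 55 min.

1 h 55 min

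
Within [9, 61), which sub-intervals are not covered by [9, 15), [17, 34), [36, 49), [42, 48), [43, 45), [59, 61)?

[15, 17) ∪ [34, 36) ∪ [49, 59)

The merged coverage is [9, 15), [17, 34), [36, 49), [59, 61).
Uncovered inside [9, 61): [15, 17), [34, 36), [49, 59).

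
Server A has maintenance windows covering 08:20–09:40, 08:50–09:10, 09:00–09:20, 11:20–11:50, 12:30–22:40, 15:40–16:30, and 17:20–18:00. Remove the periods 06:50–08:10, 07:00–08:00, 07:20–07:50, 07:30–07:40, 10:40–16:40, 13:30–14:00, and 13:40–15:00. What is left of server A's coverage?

08:20–09:40, 16:40–22:40

A, merged: 08:20–09:40, 11:20–11:50, 12:30–22:40.
B, merged: 06:50–08:10, 10:40–16:40.
08:20–09:40 is untouched.
11:20–11:50 lies entirely inside B → drops out.
12:30–22:40 with B removed leaves 16:40–22:40.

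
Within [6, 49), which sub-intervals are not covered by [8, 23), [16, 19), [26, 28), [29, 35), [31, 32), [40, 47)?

The merged coverage is [8, 23), [26, 28), [29, 35), [40, 47).
Complement within [6, 49): [6, 8), [23, 26), [28, 29), [35, 40), [47, 49).

[6, 8) ∪ [23, 26) ∪ [28, 29) ∪ [35, 40) ∪ [47, 49)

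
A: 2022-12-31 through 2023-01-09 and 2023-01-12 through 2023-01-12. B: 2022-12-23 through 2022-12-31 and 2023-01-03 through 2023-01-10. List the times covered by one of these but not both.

2022-12-23 through 2022-12-30, 2023-01-01 through 2023-01-02, 2023-01-10 through 2023-01-10, 2023-01-12 through 2023-01-12

Only in the first: 2023-01-01 through 2023-01-02, 2023-01-12 through 2023-01-12.
Only in the second: 2022-12-23 through 2022-12-30, 2023-01-10 through 2023-01-10.
Together these are the periods covered by exactly one.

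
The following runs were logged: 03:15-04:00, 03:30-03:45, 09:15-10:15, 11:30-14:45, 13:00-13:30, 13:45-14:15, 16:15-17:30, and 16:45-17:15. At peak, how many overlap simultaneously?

Sweep endpoints in order; track running count of active intervals.
Peak of 2 reached at 03:30.

2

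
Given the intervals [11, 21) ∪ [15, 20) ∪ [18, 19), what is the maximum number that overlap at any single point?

Sweep endpoints in order; track running count of active intervals.
Peak of 3 reached at 18.

3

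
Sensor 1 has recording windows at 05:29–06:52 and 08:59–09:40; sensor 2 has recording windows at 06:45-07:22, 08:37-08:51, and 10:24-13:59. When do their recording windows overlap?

05:29–06:52 meets the second set on 06:45–06:52.
08:59–09:40: no overlap with the second set.

06:45–06:52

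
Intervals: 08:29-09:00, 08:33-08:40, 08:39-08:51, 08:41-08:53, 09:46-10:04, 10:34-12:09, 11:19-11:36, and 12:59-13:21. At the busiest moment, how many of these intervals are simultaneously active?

Sweep endpoints in order; track running count of active intervals.
Peak of 3 reached at 08:39.

3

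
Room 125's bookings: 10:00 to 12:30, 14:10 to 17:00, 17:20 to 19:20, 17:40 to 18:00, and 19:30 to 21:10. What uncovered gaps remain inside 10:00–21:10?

12:30–14:10, 17:00–17:20, 19:20–19:30

The merged coverage is 10:00–12:30, 14:10–17:00, 17:20–19:20, 19:30–21:10.
Complement within 10:00–21:10: 12:30–14:10, 17:00–17:20, 19:20–19:30.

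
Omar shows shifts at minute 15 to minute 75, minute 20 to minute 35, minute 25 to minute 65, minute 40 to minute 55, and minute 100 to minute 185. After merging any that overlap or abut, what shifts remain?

minute 15 to minute 75, minute 100 to minute 185

minute 20 to minute 35 overlaps/touches minute 15 to minute 75 → extend to minute 15 to minute 75.
minute 25 to minute 65 overlaps/touches minute 15 to minute 75 → extend to minute 15 to minute 75.
minute 40 to minute 55 overlaps/touches minute 15 to minute 75 → extend to minute 15 to minute 75.
minute 100 to minute 185 is disjoint → start new block.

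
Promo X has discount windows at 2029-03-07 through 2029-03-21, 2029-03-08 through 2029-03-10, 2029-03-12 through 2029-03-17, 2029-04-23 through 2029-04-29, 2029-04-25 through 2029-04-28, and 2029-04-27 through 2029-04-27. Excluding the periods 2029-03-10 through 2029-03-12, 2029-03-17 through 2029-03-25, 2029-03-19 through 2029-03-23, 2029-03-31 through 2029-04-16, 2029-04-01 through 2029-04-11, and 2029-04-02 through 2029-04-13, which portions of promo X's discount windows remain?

2029-03-07 through 2029-03-09, 2029-03-13 through 2029-03-16, 2029-04-23 through 2029-04-29

First set merges to 2029-03-07 through 2029-03-21, 2029-04-23 through 2029-04-29.
Second set merges to 2029-03-10 through 2029-03-12, 2029-03-17 through 2029-03-25, 2029-03-31 through 2029-04-16.
2029-03-07 through 2029-03-21 \ B = 2029-03-07 through 2029-03-09, 2029-03-13 through 2029-03-16.
2029-04-23 through 2029-04-29: nothing removed.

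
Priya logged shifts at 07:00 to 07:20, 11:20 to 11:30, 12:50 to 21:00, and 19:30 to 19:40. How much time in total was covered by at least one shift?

Merged: 07:00-07:20, 11:20-11:30, 12:50-21:00.
Lengths: 20 min + 10 min + 8 h 10 min = 8 h 40 min.

8 h 40 min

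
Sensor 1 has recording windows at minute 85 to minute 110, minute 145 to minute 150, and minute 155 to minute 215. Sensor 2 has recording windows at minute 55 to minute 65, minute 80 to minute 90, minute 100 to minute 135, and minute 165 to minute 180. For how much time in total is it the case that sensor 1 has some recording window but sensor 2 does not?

60 minutes

A \ B = minute 90 to minute 100, minute 145 to minute 150, minute 155 to minute 165, minute 180 to minute 215.
Total: 10 minutes + 5 minutes + 10 minutes + 35 minutes = 60 minutes.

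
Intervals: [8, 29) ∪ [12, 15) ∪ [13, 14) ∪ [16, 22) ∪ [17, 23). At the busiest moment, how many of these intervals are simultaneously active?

Sweep endpoints in order; track running count of active intervals.
Peak of 3 reached at 13.

3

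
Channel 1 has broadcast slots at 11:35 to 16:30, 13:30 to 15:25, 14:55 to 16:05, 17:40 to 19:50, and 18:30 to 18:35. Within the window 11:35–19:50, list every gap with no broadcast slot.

After merging, the occupied span is 11:35–16:30, 17:40–19:50.
Uncovered inside 11:35–19:50: 16:30–17:40.

16:30–17:40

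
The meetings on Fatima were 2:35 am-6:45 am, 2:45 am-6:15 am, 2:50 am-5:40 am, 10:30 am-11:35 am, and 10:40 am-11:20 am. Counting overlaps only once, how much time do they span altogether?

5 h 15 min

Merged: 2:35 am–6:45 am, 10:30 am–11:35 am.
Lengths: 4 h 10 min + 1 h 5 min = 5 h 15 min.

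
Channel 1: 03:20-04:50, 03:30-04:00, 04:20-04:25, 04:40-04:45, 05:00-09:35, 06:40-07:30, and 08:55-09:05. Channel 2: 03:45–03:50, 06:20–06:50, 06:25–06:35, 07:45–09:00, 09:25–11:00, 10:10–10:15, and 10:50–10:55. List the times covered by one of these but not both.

03:20–03:45, 03:50–04:50, 05:00–06:20, 06:50–07:45, 09:00–09:25, 09:35–11:00

A, merged: 03:20–04:50, 05:00–09:35.
B, merged: 03:45–03:50, 06:20–06:50, 07:45–09:00, 09:25–11:00.
A \ B = 03:20–03:45, 03:50–04:50, 05:00–06:20, 06:50–07:45, 09:00–09:25.
B \ A = 09:35–11:00.
Union of the two gives the symmetric difference.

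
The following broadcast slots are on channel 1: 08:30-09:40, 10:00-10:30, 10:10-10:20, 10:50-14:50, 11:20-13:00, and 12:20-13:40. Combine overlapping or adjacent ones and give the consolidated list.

08:30-09:40, 10:00-10:30, 10:50-14:50

10:00-10:30 is disjoint → start new block.
10:10-10:20 overlaps/touches 10:00-10:30 → extend to 10:00-10:30.
10:50-14:50 is disjoint → start new block.
11:20-13:00 overlaps/touches 10:50-14:50 → extend to 10:50-14:50.
12:20-13:40 overlaps/touches 10:50-14:50 → extend to 10:50-14:50.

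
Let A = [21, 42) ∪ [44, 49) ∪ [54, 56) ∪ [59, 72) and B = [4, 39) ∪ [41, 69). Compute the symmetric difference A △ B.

A \ B = [39, 41), [69, 72).
B \ A = [4, 21), [42, 44), [49, 54), [56, 59).
Union of the two gives the symmetric difference.

[4, 21) ∪ [39, 41) ∪ [42, 44) ∪ [49, 54) ∪ [56, 59) ∪ [69, 72)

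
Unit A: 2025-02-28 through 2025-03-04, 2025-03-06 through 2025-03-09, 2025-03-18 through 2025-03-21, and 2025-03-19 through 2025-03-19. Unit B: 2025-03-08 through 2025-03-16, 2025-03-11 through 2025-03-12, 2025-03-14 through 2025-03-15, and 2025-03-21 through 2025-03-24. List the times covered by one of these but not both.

Merge the first list: 2025-02-28 through 2025-03-04, 2025-03-06 through 2025-03-09, 2025-03-18 through 2025-03-21.
Merge the second list: 2025-03-08 through 2025-03-16, 2025-03-21 through 2025-03-24.
Only in the first: 2025-02-28 through 2025-03-04, 2025-03-06 through 2025-03-07, 2025-03-18 through 2025-03-20.
Only in the second: 2025-03-10 through 2025-03-16, 2025-03-22 through 2025-03-24.
Together these are the periods covered by exactly one.

2025-02-28 through 2025-03-04, 2025-03-06 through 2025-03-07, 2025-03-10 through 2025-03-16, 2025-03-18 through 2025-03-20, 2025-03-22 through 2025-03-24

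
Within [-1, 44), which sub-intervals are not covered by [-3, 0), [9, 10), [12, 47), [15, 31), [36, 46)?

[0, 9) ∪ [10, 12)

Covered (merged): [-3, 0), [9, 10), [12, 47).
Uncovered inside [-1, 44): [0, 9), [10, 12).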